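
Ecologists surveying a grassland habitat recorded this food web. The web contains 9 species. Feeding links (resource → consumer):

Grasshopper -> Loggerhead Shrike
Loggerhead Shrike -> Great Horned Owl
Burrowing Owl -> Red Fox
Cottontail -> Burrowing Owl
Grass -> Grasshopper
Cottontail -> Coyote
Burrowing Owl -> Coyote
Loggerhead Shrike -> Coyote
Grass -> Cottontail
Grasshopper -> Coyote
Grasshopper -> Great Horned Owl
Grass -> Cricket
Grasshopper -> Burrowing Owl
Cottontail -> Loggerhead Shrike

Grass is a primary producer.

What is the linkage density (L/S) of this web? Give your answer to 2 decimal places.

There are L = 14 links among S = 9 species.
L/S = 14/9 = 1.5556 ≈ 1.56.

L/S = 1.56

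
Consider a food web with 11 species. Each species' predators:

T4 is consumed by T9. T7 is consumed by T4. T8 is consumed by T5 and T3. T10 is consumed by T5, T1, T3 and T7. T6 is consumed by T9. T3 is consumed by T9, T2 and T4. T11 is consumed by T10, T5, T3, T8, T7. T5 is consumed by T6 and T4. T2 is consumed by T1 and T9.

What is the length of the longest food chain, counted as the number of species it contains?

One longest chain: T11 → T10 → T3 → T2 → T1.
It has 5 species and 4 links.

5 species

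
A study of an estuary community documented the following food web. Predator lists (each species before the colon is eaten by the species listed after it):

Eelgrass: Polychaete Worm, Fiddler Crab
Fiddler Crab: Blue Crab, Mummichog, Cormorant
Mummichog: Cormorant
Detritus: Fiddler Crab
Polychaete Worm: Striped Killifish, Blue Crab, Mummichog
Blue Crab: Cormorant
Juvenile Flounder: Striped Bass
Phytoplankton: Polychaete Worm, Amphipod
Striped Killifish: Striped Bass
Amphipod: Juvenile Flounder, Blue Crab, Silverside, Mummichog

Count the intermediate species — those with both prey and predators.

Intermediate species (has both prey and predators): Polychaete Worm, Fiddler Crab, Amphipod, Juvenile Flounder, Striped Killifish, Blue Crab, Mummichog.
Count: 7.

7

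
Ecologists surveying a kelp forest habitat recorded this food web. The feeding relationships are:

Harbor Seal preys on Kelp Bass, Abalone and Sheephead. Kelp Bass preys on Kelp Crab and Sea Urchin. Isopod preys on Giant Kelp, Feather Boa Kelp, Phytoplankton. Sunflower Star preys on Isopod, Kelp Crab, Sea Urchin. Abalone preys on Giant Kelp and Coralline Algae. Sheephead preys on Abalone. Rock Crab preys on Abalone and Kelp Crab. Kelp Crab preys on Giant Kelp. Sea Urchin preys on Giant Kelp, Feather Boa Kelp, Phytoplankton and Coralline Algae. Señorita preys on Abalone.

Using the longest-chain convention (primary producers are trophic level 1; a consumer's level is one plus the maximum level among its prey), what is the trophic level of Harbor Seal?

Trophic level 4

Giant Kelp is a producer → level 1.
Abalone eats Giant Kelp (level 1); other prey at levels: Coralline Algae 1 → level 2.
Sheephead eats Abalone → level 3.
Harbor Seal eats Sheephead (level 3); other prey at levels: Abalone 2, Kelp Bass 3 → level 4.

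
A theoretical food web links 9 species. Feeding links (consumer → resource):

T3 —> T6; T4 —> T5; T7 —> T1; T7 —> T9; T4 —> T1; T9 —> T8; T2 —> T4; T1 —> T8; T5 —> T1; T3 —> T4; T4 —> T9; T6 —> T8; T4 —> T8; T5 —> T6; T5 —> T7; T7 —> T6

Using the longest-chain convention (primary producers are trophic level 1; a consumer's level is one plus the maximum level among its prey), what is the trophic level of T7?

T8 is a producer → level 1.
T1 eats T8 → level 2.
T7 eats T1 (level 2); other prey at levels: T6 2, T9 2 → level 3.

Trophic level 3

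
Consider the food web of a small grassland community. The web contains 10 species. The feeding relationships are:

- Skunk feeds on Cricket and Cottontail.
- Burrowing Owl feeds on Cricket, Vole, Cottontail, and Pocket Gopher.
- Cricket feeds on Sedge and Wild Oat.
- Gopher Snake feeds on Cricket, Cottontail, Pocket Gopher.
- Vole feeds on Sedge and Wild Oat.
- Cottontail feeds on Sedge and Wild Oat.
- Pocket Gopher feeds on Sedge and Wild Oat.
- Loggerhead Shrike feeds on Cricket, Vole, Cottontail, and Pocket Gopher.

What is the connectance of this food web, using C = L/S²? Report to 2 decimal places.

The web has S = 10 species and L = 21 feeding links.
C = L / S² = 21 / 100 = 0.2100 ≈ 0.21.

C = 0.21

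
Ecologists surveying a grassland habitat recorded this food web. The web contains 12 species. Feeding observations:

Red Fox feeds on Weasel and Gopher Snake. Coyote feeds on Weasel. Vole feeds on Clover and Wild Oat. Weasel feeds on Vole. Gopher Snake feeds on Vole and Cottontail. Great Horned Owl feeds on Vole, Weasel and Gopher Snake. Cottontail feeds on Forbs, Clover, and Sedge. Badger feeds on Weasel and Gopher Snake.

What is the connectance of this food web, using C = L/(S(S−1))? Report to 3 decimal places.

The web has S = 12 species and L = 16 feeding links.
C = L / (S(S−1)) = 16 / 132 = 0.1212 ≈ 0.121.

C = 0.121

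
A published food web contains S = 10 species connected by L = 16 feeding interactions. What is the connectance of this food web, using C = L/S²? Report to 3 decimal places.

The web has S = 10 species and L = 16 feeding links.
C = L / S² = 16 / 100 = 0.1600 ≈ 0.160.

C = 0.160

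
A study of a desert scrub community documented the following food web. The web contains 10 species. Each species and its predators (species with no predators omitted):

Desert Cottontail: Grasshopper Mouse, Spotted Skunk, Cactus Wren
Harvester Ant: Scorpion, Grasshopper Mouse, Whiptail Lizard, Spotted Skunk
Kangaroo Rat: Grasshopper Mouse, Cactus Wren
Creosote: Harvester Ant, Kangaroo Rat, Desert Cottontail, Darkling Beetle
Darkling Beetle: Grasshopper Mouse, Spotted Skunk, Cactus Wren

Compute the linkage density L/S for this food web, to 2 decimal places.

There are L = 16 links among S = 10 species.
L/S = 16/10 = 1.6000 ≈ 1.60.

L/S = 1.60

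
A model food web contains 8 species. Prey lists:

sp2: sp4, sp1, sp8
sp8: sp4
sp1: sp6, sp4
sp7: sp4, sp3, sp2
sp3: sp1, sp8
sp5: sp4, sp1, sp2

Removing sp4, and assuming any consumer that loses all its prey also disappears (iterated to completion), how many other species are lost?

Remove sp4.
Round 1: sp8 (all prey gone) → extinct.
No further losses. Total secondary extinctions: 1.

1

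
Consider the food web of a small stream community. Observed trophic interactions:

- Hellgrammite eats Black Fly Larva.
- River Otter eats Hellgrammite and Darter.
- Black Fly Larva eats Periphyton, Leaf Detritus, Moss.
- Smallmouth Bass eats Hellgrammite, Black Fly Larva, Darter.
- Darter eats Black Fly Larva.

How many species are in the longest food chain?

One longest chain: Periphyton → Black Fly Larva → Hellgrammite → Smallmouth Bass.
It has 4 species and 3 links.

4 species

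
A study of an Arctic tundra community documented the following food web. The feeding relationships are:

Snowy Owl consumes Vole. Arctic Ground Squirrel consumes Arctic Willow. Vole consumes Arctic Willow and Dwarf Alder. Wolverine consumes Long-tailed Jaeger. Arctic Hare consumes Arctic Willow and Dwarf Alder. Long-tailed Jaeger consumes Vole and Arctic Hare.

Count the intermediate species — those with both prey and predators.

Intermediate species (has both prey and predators): Arctic Hare, Vole, Long-tailed Jaeger.
Count: 3.

3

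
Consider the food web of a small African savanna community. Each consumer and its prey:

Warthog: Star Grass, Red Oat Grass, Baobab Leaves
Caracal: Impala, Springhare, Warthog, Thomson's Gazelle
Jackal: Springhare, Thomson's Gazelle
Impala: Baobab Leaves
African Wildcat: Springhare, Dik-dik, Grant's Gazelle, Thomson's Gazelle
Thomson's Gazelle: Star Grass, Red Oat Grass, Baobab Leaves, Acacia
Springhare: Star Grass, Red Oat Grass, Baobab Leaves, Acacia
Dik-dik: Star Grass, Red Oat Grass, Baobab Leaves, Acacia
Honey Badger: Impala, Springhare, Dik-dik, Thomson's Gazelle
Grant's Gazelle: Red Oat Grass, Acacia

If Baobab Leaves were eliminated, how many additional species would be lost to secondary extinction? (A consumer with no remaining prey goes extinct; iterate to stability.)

Remove Baobab Leaves.
Round 1: Impala (all prey gone) → extinct.
No further losses. Total secondary extinctions: 1.

1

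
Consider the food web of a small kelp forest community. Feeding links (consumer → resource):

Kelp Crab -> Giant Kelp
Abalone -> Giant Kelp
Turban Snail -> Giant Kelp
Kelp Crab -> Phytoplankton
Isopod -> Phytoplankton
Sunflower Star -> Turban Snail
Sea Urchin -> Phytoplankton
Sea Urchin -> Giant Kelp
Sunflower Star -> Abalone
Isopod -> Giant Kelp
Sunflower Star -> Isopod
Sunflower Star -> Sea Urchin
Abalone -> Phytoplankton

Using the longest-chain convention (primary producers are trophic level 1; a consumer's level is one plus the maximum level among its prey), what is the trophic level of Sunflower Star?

Trophic level 3

Phytoplankton is a producer → level 1.
Isopod eats Phytoplankton (level 1); other prey at levels: Giant Kelp 1 → level 2.
Sunflower Star eats Isopod (level 2); other prey at levels: Abalone 2, Sea Urchin 2, Turban Snail 2 → level 3.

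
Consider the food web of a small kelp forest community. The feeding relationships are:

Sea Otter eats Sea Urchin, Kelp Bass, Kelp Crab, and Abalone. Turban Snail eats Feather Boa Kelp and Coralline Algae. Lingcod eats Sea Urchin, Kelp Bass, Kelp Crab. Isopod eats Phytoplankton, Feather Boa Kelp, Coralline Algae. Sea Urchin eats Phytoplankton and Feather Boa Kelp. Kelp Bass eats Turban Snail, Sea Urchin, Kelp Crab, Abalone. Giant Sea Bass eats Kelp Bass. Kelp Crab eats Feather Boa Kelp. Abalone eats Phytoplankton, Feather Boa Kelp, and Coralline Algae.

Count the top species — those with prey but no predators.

4

Top species (has prey, but nothing eats it): Isopod, Sea Otter, Lingcod, Giant Sea Bass.
Count: 4.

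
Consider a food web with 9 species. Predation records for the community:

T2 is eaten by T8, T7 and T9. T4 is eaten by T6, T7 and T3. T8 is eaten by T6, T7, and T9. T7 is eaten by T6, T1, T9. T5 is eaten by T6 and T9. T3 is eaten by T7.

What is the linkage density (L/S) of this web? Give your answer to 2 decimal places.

L/S = 1.67

There are L = 15 links among S = 9 species.
L/S = 15/9 = 1.6667 ≈ 1.67.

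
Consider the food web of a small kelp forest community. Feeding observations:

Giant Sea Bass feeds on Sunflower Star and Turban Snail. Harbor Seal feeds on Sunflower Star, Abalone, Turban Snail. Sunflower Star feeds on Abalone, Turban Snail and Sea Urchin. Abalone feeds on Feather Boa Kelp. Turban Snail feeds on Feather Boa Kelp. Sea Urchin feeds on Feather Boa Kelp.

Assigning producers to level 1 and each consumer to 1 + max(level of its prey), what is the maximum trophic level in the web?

4

Producers (level 1): Feather Boa Kelp.
Feather Boa Kelp → Turban Snail → Sunflower Star → Giant Sea Bass gives Giant Sea Bass level 4.
No species has a prey at level 4, so no species reaches level 5.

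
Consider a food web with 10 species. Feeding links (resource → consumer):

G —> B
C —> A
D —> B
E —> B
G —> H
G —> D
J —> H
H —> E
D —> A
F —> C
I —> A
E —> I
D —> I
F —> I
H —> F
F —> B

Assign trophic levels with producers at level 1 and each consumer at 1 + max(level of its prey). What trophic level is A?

Trophic level 5

G is a producer → level 1.
H eats G (level 1); other prey at levels: J 1 → level 2.
F eats H → level 3.
C eats F → level 4.
A eats C (level 4); other prey at levels: D 2, I 4 → level 5.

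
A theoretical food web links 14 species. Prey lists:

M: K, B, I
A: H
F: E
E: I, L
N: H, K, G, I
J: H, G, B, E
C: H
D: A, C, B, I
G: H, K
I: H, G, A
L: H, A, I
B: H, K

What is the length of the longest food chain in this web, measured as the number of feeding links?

5 links

One longest chain: H → G → I → L → E → F.
It has 6 species and 5 links.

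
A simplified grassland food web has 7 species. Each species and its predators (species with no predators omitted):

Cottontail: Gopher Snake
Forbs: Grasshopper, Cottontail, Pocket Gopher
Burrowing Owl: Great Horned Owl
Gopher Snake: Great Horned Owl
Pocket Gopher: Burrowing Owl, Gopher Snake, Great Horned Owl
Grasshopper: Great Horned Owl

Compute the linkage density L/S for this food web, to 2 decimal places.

L/S = 1.43

There are L = 10 links among S = 7 species.
L/S = 10/7 = 1.4286 ≈ 1.43.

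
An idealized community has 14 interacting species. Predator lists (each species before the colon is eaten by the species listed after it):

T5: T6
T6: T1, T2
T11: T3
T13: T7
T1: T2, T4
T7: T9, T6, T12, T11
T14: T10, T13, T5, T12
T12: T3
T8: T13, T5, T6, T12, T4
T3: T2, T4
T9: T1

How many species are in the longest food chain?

One longest chain: T14 → T13 → T7 → T12 → T3 → T2.
It has 6 species and 5 links.

6 species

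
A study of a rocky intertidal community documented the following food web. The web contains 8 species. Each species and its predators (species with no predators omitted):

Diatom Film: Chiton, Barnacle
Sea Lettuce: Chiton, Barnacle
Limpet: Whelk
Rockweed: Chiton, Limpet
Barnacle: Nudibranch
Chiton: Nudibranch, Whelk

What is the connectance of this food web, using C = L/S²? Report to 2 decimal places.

The web has S = 8 species and L = 10 feeding links.
C = L / S² = 10 / 64 = 0.1562 ≈ 0.16.

C = 0.16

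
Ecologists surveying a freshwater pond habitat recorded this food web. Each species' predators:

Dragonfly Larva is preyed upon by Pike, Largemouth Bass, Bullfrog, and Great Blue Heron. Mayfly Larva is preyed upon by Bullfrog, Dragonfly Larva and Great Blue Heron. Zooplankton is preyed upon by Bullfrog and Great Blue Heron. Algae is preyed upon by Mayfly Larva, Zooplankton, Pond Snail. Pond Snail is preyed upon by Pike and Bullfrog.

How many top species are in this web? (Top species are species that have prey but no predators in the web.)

4

Top species (has prey, but nothing eats it): Pike, Largemouth Bass, Bullfrog, Great Blue Heron.
Count: 4.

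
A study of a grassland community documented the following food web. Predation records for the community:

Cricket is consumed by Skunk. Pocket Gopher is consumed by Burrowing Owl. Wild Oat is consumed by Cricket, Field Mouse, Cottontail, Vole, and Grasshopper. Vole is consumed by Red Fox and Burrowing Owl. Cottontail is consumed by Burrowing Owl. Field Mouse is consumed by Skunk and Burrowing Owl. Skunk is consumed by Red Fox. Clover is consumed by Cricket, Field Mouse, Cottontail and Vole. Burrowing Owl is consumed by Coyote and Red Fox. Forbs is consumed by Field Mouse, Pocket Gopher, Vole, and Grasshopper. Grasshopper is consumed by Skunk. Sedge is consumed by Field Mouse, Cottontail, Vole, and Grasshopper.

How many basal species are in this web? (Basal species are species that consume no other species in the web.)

4

Basal species (no prey listed): Clover, Forbs, Wild Oat, Sedge.
Count: 4.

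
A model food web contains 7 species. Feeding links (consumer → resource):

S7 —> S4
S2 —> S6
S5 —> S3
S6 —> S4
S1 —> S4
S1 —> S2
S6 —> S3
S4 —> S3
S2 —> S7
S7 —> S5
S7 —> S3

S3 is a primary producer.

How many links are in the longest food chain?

4 links

One longest chain: S3 → S5 → S7 → S2 → S1.
It has 5 species and 4 links.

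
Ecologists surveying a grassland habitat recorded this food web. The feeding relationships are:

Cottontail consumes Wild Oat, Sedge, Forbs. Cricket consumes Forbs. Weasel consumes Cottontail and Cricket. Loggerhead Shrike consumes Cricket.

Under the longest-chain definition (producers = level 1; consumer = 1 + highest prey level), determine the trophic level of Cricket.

Forbs is a producer → level 1.
Cricket eats Forbs → level 2.

Trophic level 2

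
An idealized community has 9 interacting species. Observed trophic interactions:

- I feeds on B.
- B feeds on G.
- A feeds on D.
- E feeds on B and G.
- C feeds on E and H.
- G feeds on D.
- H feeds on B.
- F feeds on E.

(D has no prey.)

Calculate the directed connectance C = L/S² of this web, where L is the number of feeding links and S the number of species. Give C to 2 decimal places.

C = 0.12

The web has S = 9 species and L = 10 feeding links.
C = L / S² = 10 / 81 = 0.1235 ≈ 0.12.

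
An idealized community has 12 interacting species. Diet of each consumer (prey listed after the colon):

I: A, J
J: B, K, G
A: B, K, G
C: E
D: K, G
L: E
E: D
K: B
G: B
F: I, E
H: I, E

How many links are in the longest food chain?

One longest chain: B → K → A → I → H.
It has 5 species and 4 links.

4 links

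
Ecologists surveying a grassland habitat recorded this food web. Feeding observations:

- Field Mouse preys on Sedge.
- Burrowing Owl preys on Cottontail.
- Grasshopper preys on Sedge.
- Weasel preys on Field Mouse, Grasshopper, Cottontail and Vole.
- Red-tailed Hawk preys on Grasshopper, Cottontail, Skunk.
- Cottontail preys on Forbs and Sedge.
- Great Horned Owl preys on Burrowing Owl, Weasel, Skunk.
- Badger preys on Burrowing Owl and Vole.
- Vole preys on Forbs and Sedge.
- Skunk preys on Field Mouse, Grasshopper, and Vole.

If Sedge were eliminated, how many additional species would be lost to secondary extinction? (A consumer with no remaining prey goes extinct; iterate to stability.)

2

Remove Sedge.
Round 1: Field Mouse (all prey gone), Grasshopper (all prey gone) → extinct.
No further losses. Total secondary extinctions: 2.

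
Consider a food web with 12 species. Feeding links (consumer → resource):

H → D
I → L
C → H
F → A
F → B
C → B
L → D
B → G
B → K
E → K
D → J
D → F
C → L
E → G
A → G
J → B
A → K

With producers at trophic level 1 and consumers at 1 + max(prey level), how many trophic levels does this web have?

6

Producers (level 1): K, G.
K → B → J → D → H → C gives C level 6.
No species has a prey at level 6, so no species reaches level 7.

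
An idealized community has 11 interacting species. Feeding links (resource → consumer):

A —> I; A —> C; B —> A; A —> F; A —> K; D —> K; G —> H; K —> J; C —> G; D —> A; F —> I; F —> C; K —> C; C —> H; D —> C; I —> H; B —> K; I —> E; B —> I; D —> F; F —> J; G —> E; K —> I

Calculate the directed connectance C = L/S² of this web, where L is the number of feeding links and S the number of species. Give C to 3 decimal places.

The web has S = 11 species and L = 23 feeding links.
C = L / S² = 23 / 121 = 0.1901 ≈ 0.190.

C = 0.190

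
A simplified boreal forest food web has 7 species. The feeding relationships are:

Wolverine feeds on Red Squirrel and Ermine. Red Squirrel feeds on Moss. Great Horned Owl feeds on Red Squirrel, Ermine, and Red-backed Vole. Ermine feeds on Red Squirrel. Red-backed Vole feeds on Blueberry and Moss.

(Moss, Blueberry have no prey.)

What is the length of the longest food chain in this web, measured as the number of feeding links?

3 links

One longest chain: Moss → Red Squirrel → Ermine → Wolverine.
It has 4 species and 3 links.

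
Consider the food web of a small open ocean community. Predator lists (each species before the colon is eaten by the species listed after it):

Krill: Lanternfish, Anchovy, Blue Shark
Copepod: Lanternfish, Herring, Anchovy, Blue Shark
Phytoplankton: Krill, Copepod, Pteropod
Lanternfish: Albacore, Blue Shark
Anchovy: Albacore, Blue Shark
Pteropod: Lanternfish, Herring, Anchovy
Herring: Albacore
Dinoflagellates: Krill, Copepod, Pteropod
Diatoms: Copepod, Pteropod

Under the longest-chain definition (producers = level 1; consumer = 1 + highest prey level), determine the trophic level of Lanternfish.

Trophic level 3

Dinoflagellates is a producer → level 1.
Krill eats Dinoflagellates (level 1); other prey at levels: Phytoplankton 1 → level 2.
Lanternfish eats Krill (level 2); other prey at levels: Copepod 2, Pteropod 2 → level 3.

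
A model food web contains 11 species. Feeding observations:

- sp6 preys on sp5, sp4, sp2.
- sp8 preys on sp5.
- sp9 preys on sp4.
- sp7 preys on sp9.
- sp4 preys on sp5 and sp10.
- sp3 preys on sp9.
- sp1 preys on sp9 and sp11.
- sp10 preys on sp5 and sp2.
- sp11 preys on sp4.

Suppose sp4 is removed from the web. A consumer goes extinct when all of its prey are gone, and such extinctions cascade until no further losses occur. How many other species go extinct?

Remove sp4.
Round 1: sp9 (all prey gone), sp11 (all prey gone) → extinct.
Round 2: sp3 (all prey gone), sp7 (all prey gone), sp1 (all prey gone) → extinct.
No further losses. Total secondary extinctions: 5.

5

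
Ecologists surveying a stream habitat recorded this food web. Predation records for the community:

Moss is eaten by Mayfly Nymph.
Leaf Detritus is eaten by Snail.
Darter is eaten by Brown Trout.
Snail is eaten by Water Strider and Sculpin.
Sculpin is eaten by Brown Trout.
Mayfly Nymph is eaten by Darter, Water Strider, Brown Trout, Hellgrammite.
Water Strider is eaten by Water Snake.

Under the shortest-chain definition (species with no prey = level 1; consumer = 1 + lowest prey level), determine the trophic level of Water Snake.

Leaf Detritus has no prey (basal) → level 1.
Snail eats Leaf Detritus → level 2.
Water Strider eats Snail → level 3.
Water Snake eats Water Strider → level 4.
No prey of Water Snake is below level 3, so 4 is the minimum.

Trophic level 4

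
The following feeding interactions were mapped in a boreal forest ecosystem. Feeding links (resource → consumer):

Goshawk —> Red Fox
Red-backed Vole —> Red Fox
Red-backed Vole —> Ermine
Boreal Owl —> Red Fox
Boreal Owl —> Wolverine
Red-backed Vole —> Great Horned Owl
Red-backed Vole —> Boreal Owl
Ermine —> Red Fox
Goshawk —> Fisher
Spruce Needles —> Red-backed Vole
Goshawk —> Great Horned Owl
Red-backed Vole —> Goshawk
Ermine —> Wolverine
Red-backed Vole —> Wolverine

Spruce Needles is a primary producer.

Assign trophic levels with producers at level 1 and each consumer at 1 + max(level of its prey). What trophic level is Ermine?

Trophic level 3

Spruce Needles is a producer → level 1.
Red-backed Vole eats Spruce Needles → level 2.
Ermine eats Red-backed Vole → level 3.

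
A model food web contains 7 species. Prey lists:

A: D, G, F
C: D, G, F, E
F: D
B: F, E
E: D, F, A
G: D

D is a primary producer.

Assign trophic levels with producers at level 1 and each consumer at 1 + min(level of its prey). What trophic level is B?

D is a producer → level 1.
F eats D → level 2.
B eats F → level 3.
No prey of B is below level 2, so 3 is the minimum.

Trophic level 3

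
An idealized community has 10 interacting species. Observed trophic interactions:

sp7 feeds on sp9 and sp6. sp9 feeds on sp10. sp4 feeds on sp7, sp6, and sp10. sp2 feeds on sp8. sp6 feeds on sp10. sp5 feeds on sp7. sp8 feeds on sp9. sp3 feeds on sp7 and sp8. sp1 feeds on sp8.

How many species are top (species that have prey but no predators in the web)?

Top species (has prey, but nothing eats it): sp3, sp2, sp5, sp4, sp1.
Count: 5.

5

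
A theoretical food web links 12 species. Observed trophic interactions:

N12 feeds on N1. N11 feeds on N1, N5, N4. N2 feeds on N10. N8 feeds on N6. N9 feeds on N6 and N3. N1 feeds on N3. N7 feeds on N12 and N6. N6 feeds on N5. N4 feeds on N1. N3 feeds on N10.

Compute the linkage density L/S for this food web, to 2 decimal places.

L/S = 1.17

There are L = 14 links among S = 12 species.
L/S = 14/12 = 1.1667 ≈ 1.17.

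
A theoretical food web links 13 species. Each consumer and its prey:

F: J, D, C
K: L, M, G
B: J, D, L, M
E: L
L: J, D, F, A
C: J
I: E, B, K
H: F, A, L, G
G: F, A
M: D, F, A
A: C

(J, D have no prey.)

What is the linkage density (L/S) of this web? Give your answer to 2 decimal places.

L/S = 2.23

There are L = 29 links among S = 13 species.
L/S = 29/13 = 2.2308 ≈ 2.23.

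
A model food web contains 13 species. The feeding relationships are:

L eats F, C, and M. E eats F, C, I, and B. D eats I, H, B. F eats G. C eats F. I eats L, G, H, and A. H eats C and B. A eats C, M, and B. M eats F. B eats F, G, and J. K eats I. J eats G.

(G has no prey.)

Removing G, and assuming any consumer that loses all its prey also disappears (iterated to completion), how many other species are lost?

Remove G.
Round 1: F (all prey gone), J (all prey gone) → extinct.
Round 2: B (all prey gone), C (all prey gone), M (all prey gone) → extinct.
Round 3: L (all prey gone), A (all prey gone), H (all prey gone) → extinct.
Round 4: I (all prey gone) → extinct.
Round 5: E (all prey gone), D (all prey gone), K (all prey gone) → extinct.
No further losses. Total secondary extinctions: 12.

12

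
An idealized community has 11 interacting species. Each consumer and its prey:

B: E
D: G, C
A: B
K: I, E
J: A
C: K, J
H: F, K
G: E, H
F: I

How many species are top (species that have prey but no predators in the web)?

1

Top species (has prey, but nothing eats it): D.
Count: 1.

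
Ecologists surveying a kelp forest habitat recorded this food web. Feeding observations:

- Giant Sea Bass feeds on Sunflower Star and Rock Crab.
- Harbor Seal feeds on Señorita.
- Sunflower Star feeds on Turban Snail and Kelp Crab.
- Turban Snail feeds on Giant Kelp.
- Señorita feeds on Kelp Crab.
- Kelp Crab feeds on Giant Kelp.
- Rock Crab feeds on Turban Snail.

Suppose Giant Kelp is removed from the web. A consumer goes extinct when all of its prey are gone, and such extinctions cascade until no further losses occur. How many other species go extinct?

Remove Giant Kelp.
Round 1: Turban Snail (all prey gone), Kelp Crab (all prey gone) → extinct.
Round 2: Señorita (all prey gone), Sunflower Star (all prey gone), Rock Crab (all prey gone) → extinct.
Round 3: Harbor Seal (all prey gone), Giant Sea Bass (all prey gone) → extinct.
No further losses. Total secondary extinctions: 7.

7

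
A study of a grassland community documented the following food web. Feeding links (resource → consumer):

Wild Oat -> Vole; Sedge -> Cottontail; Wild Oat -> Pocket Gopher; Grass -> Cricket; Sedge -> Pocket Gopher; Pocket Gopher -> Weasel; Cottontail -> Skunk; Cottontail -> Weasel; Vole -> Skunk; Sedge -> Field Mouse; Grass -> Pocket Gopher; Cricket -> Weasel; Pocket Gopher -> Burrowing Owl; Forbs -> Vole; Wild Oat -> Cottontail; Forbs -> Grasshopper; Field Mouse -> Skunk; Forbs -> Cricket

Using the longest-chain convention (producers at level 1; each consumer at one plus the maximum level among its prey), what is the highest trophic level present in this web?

Producers (level 1): Sedge, Wild Oat, Grass, Forbs.
Sedge → Pocket Gopher → Burrowing Owl gives Burrowing Owl level 3.
No species has a prey at level 3, so no species reaches level 4.

3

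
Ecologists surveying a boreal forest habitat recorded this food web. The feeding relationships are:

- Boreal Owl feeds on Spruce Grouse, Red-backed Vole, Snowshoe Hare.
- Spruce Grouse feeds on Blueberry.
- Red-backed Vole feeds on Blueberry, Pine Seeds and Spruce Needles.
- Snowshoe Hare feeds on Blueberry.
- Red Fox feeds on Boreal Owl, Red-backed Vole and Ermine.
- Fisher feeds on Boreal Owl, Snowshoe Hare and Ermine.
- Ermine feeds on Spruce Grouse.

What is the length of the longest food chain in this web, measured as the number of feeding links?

One longest chain: Blueberry → Snowshoe Hare → Boreal Owl → Fisher.
It has 4 species and 3 links.

3 links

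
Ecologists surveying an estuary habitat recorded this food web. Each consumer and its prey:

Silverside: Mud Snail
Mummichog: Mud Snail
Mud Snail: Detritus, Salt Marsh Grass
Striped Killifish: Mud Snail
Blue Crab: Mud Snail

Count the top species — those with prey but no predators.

Top species (has prey, but nothing eats it): Mummichog, Blue Crab, Striped Killifish, Silverside.
Count: 4.

4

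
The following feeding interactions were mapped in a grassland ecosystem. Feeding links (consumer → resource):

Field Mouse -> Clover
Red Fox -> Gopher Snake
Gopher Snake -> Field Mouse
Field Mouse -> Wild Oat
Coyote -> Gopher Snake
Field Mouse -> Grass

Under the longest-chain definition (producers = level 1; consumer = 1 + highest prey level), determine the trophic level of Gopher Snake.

Clover is a producer → level 1.
Field Mouse eats Clover (level 1); other prey at levels: Grass 1, Wild Oat 1 → level 2.
Gopher Snake eats Field Mouse → level 3.

Trophic level 3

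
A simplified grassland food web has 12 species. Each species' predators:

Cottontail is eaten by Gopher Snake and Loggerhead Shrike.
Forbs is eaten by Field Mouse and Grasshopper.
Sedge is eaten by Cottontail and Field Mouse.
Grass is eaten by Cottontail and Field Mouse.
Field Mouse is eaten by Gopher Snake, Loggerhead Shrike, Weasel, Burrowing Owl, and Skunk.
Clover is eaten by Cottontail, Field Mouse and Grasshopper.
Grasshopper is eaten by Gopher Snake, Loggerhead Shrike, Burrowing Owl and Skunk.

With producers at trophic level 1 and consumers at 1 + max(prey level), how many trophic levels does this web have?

Producers (level 1): Sedge, Forbs, Clover, Grass.
Sedge → Field Mouse → Weasel gives Weasel level 3.
No species has a prey at level 3, so no species reaches level 4.

3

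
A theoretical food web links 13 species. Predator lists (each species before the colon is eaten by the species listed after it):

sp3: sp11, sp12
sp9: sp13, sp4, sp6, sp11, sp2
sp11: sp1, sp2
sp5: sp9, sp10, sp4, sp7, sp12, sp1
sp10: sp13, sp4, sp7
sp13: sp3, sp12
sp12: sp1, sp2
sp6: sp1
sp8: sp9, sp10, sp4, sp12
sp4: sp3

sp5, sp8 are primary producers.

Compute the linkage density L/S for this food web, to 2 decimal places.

L/S = 2.15

There are L = 28 links among S = 13 species.
L/S = 28/13 = 2.1538 ≈ 2.15.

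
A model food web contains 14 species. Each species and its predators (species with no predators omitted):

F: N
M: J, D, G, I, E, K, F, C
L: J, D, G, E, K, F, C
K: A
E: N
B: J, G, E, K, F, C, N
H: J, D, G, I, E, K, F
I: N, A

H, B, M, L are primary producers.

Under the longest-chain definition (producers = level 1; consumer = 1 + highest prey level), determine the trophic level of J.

Trophic level 2

H is a producer → level 1.
J eats H (level 1); other prey at levels: B 1, M 1, L 1 → level 2.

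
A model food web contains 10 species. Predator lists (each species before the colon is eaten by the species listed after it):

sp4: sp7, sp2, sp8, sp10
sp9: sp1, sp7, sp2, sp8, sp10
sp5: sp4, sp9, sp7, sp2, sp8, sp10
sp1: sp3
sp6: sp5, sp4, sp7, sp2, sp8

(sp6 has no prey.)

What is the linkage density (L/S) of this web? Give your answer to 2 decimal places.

There are L = 21 links among S = 10 species.
L/S = 21/10 = 2.1000 ≈ 2.10.

L/S = 2.10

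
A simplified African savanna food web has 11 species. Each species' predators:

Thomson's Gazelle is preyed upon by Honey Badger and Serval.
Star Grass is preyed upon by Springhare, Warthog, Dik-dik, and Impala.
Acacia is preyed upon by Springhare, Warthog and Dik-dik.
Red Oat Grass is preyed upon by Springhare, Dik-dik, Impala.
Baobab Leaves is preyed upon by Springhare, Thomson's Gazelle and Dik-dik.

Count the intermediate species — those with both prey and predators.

Intermediate species (has both prey and predators): Thomson's Gazelle.
Count: 1.

1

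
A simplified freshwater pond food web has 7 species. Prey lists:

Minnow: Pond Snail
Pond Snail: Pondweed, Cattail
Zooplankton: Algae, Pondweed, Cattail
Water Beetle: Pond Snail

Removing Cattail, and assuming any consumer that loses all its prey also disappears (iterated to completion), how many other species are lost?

0

Remove Cattail.
Every predator of it retains at least one other prey: Zooplankton still has Algae, Pondweed; Pond Snail still has Pondweed.
No consumer loses all prey, so no secondary extinctions occur.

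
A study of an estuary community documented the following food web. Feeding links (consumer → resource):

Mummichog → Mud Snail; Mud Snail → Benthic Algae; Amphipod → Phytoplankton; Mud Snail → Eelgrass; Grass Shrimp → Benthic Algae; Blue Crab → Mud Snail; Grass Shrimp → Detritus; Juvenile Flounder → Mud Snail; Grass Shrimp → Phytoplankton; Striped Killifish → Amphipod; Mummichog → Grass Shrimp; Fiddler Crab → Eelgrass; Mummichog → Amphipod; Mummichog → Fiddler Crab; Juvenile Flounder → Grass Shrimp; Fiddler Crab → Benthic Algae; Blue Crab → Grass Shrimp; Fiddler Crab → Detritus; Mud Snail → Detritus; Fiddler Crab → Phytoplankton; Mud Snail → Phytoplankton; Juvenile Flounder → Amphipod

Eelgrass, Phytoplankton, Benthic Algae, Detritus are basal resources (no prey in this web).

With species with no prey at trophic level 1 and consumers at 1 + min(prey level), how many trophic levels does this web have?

Basal resources (level 1): Eelgrass, Phytoplankton, Benthic Algae, Detritus.
Following each consumer down to its lowest-level prey: Phytoplankton → Amphipod → Mummichog (levels 1 through 3).
All prey of Mummichog (Amphipod 2, Mud Snail 2, Fiddler Crab 2, Grass Shrimp 2) are at level 2 or above, so Mummichog is at level 1 + 2 = 3.
Every consumer has at least one prey at level 2 or below, so none exceeds level 3.

3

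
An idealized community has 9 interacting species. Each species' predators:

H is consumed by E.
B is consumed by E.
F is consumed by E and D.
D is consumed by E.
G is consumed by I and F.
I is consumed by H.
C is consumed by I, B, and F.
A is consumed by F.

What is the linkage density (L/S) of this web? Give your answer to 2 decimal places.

There are L = 12 links among S = 9 species.
L/S = 12/9 = 1.3333 ≈ 1.33.

L/S = 1.33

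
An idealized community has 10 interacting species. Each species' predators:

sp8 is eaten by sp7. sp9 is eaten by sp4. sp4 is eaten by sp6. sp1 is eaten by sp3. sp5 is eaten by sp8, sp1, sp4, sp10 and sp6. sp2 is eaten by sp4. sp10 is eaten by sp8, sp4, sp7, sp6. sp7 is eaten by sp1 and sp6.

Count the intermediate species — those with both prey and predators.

5

Intermediate species (has both prey and predators): sp10, sp4, sp8, sp7, sp1.
Count: 5.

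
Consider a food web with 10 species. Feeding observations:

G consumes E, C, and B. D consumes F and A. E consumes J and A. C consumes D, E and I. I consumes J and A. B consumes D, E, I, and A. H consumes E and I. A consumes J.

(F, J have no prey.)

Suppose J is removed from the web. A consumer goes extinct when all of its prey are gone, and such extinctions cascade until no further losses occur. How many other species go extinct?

4

Remove J.
Round 1: A (all prey gone) → extinct.
Round 2: E (all prey gone), I (all prey gone) → extinct.
Round 3: H (all prey gone) → extinct.
No further losses. Total secondary extinctions: 4.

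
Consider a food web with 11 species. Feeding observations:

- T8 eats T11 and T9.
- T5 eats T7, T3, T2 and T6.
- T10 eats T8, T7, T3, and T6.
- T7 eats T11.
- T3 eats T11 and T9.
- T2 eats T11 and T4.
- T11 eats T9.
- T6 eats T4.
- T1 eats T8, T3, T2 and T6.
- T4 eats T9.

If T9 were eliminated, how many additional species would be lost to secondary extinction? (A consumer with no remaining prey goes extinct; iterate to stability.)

10

Remove T9.
Round 1: T11 (all prey gone), T4 (all prey gone) → extinct.
Round 2: T3 (all prey gone), T2 (all prey gone), T8 (all prey gone), T7 (all prey gone), T6 (all prey gone) → extinct.
Round 3: T1 (all prey gone), T10 (all prey gone), T5 (all prey gone) → extinct.
No further losses. Total secondary extinctions: 10.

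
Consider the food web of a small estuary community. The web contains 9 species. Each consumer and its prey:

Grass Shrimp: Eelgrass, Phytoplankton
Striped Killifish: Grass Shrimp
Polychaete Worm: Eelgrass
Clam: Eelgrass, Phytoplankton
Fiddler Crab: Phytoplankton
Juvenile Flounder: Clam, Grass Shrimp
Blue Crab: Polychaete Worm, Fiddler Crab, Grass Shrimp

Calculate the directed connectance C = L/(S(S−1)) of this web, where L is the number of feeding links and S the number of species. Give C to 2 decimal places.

The web has S = 9 species and L = 12 feeding links.
C = L / (S(S−1)) = 12 / 72 = 0.1667 ≈ 0.17.

C = 0.17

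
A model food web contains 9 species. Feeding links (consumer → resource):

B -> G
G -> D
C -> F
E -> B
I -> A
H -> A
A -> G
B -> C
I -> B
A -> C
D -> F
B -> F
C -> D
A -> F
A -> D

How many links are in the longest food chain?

One longest chain: F → D → G → B → I.
It has 5 species and 4 links.

4 links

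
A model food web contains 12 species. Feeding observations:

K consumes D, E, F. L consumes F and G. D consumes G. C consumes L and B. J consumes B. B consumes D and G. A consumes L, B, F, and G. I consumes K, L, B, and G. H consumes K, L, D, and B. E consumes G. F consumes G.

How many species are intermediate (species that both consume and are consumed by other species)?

Intermediate species (has both prey and predators): D, F, E, K, L, B.
Count: 6.

6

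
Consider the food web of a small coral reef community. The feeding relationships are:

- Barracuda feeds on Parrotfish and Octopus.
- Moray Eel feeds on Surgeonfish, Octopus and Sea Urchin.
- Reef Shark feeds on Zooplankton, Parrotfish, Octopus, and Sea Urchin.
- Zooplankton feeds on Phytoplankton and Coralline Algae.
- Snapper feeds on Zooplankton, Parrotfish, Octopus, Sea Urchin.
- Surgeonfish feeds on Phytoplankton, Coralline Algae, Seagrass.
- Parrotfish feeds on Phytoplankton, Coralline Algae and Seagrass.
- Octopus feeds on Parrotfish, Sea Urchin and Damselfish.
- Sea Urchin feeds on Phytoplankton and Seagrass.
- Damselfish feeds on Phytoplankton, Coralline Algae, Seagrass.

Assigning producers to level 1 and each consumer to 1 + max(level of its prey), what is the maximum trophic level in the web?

Producers (level 1): Phytoplankton, Seagrass, Coralline Algae.
Phytoplankton → Parrotfish → Octopus → Barracuda gives Barracuda level 4.
No species has a prey at level 4, so no species reaches level 5.

4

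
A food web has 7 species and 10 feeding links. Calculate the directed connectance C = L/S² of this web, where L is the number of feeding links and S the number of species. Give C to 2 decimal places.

C = 0.20

The web has S = 7 species and L = 10 feeding links.
C = L / S² = 10 / 49 = 0.2041 ≈ 0.20.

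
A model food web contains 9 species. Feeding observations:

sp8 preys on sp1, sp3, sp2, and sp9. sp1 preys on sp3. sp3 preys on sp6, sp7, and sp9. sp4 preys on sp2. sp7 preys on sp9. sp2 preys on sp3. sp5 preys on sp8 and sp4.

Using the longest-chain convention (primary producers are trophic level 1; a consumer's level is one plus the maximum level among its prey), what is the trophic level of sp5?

sp9 is a producer → level 1.
sp7 eats sp9 → level 2.
sp3 eats sp7 (level 2); other prey at levels: sp6 1, sp9 1 → level 3.
sp2 eats sp3 → level 4.
sp4 eats sp2 → level 5.
sp5 eats sp4 (level 5); other prey at levels: sp8 5 → level 6.

Trophic level 6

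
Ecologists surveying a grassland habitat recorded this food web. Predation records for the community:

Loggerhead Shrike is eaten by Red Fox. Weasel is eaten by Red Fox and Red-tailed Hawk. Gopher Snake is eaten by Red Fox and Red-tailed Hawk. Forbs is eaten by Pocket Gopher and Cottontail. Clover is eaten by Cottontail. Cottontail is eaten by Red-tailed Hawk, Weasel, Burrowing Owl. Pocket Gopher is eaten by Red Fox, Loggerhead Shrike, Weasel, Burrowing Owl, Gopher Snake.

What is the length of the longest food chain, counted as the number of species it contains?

4 species

One longest chain: Forbs → Pocket Gopher → Loggerhead Shrike → Red Fox.
It has 4 species and 3 links.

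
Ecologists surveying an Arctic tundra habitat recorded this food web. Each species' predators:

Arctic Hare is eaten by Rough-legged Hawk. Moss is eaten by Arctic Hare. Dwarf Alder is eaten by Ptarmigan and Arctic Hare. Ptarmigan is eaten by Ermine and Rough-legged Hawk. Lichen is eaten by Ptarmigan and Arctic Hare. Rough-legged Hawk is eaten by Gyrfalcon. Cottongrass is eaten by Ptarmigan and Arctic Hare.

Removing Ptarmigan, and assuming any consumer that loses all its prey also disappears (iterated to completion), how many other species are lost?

1

Remove Ptarmigan.
Round 1: Ermine (all prey gone) → extinct.
No further losses. Total secondary extinctions: 1.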